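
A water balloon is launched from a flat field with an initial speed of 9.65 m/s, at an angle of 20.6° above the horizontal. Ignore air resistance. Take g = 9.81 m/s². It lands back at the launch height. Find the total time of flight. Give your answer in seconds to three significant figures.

Resolve: vₓ = 9.650 cos 20.6° = 9.033 m/s and v_y0 = 9.650 sin 20.6° = 3.395 m/s.
Landing at launch height ⇒ T = 2 v_y0 / g = 2 × 3.395 / 9.81 = 0.6922 s.

0.692 s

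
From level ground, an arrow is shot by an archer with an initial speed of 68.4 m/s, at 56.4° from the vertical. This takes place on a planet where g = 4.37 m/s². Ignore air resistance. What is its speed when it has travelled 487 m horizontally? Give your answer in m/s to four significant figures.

56.97 m/s

vₓ = 68.40 sin 56.4° = 56.97 m/s; v_y0 = 68.40 cos 56.4° = 37.85 m/s.
At x = 487 m, t = x/vₓ = 487/56.97 = 8.548 s.
Vertical velocity there: v_y = v_y0 − g t = 37.85 − 4.37 × 8.548 = 0.4968 m/s.
Speed: √(vₓ² + v_y²) = √(56.97² + 0.4968²) = 56.97 m/s.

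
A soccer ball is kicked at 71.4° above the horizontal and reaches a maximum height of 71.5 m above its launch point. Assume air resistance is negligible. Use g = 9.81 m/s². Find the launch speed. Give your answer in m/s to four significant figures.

39.52 m/s

At the peak v_y = 0, so v_y0 = √(2gH) = √(2 × 9.81 × 71.5) = 37.45 m/s.
v_y0 = v₀ sin θ ⇒ v₀ = 37.45 / sin 71.4° = 39.52 m/s.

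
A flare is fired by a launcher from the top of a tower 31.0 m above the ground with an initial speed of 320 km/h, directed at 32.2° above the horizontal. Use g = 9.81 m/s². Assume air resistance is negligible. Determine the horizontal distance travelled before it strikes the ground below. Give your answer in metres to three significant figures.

Convert: 320 km/h = 320/3.6 = 88.89 m/s.
Resolve: vₓ = 88.89 cos 32.2° = 75.22 m/s and v_y0 = 88.89 sin 32.2° = 47.37 m/s.
With up positive and y = 0 at the ground: y(t) = 31.0 + (47.37) t − 4.905 t². Setting y = 0 and taking the positive root: t = [47.37 + √(47.37² + 2·9.81·31.0)] / 9.81 = (47.37 + 53.40) / 9.81 = 10.27 s.
Horizontal distance: R = vₓ t = 75.22 × 10.27 = 772.6 m.

773 m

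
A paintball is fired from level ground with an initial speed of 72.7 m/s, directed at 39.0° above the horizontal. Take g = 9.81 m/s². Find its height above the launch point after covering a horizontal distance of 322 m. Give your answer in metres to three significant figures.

Resolve: vₓ = 72.70 cos 39.0° = 56.50 m/s and v_y0 = 72.70 sin 39.0° = 45.75 m/s.
Time to reach x = 322 m: t = x/vₓ = 322/56.50 = 5.699 s.
Height: y = v_y0 t − ½ g t² = 45.75 × 5.699 − 4.905 × 5.699² = 260.8 − 159.3 = 101.4 m.

101 m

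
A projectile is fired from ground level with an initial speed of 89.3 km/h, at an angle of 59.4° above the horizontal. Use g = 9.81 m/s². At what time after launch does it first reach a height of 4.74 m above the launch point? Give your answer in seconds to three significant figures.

0.235 s

Convert: 89.3 km/h = 89.3/3.6 = 24.81 m/s.
vₓ = 24.81 cos 59.4° = 12.63 m/s; v_y0 = 24.81 sin 59.4° = 21.35 m/s.
Height y(t) = 21.35 t − 4.905 t² = 4.74 gives 4.905 t² − 21.35 t + 4.74 = 0.
Quadratic formula: t = (21.35 ± √362.87) / 9.81 = (21.35 ± 19.05) / 9.81 → t = 0.2347 s or 4.118 s.
The first (ascending) time is 0.2347 s.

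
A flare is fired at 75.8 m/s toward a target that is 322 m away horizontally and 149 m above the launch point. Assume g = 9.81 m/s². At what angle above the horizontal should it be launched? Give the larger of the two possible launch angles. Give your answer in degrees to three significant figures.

69.0°

Trajectory: y = x tanθ − g x² (1 + tan²θ)/(2v₀²). With x = 322, y = 149, v₀ = 75.8, g = 9.81:
88.51 tan²θ − 322 tanθ + (237.5) = 0.
tanθ = [322 ± √(322² − 4 × 88.51 × (237.5))] / (2 × 88.51) = (322 ± 140.0) / 177.0, giving tanθ = 1.028 or 2.610.
θ = 45.80° or 69.03°; the larger is 69.03°.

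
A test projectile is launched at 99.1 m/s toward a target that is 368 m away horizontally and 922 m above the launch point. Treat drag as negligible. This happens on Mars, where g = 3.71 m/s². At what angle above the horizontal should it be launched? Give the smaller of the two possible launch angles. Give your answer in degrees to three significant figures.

Trajectory: y = x tanθ − g x² (1 + tan²θ)/(2v₀²). With x = 368, y = 922, v₀ = 99.1, g = 3.71:
25.58 tan²θ − 368 tanθ + (947.6) = 0.
tanθ = [368 ± √(368² − 4 × 25.58 × (947.6))] / (2 × 25.58) = (368 ± 196.1) / 51.16, giving tanθ = 3.359 or 11.03.
θ = 73.42° or 84.82°; the smaller is 73.42°.

73.4°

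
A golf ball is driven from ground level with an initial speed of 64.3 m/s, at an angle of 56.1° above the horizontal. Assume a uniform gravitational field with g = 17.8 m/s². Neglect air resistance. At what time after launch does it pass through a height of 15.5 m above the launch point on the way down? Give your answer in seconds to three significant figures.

Components: vₓ = 64.30 cos 56.1° = 35.86 m/s, v_y0 = 64.30 sin 56.1° = 53.37 m/s.
Set y = v_y0 t − ½ g t² = 15.5: 8.900 t² − 53.37 t + 15.5 = 0.
Quadratic formula: t = (53.37 ± √2296.5) / 17.8 = (53.37 ± 47.92) / 17.8 → t = 0.3060 s or 5.691 s.
The descending-branch root is 5.691 s.

5.69 s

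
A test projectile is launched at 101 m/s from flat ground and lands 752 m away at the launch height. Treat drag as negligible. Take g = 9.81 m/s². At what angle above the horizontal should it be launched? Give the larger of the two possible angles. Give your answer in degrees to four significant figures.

66.84°

R = v₀² sin 2θ / g gives sin 2θ = gR/v₀² = 9.81·752/101² = 0.7232.
2θ = 46.32° or 180° − 46.32° = 133.7°, so θ = 23.16° or 66.84°.
The larger angle is 66.84°.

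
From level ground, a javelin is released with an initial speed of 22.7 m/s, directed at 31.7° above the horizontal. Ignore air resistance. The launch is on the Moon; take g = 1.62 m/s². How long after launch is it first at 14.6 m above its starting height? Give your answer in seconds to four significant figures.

1.347 s

Horizontal component vₓ = 22.70 cos 31.7° = 19.31 m/s; vertical v_y0 = 22.70 sin 31.7° = 11.93 m/s.
Require v_y0 t − ½ g t² = 14.6, i.e. 0.8100 t² − 11.93 t + 14.6 = 0.
Quadratic formula: t = (11.93 ± √94.978) / 1.62 = (11.93 ± 9.746) / 1.62 → t = 1.347 s or 13.38 s.
The first (ascending) time is 1.347 s.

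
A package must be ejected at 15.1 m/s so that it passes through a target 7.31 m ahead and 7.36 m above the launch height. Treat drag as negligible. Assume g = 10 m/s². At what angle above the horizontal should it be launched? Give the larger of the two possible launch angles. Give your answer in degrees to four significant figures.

Trajectory: y = x tanθ − g x² (1 + tan²θ)/(2v₀²). With x = 7.31, y = 7.36, v₀ = 15.1, g = 10.0:
1.172 tan²θ − 7.31 tanθ + (8.532) = 0.
tanθ = [7.31 ± √(7.31² − 4 × 1.172 × (8.532))] / (2 × 1.172) = (7.31 ± 3.667) / 2.344, giving tanθ = 1.555 or 4.684.
θ = 57.25° or 77.95°; the larger is 77.95°.

77.95°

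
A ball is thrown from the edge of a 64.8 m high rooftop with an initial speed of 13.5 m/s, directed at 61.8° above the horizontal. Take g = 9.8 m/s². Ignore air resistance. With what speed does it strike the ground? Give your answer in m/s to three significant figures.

vₓ = 13.50 cos 61.8° = 6.379 m/s; v_y0 = 13.50 sin 61.8° = 11.90 m/s.
The projectile lands when y = 64.8 + (11.90) t − ½·9.80·t² = 0. Positive root: t = (11.90 + √(11.90² + 2·9.80·64.8)) / 9.80 = (11.90 + 37.57) / 9.80 = 5.048 s.
Vertical velocity at impact: v_y = v_y0 − g t = 11.90 − 9.80 × 5.048 = −37.57 m/s.
Speed: |v| = √(vₓ² + v_y²) = √(6.379² + 37.57²) = 38.11 m/s.

38.1 m/s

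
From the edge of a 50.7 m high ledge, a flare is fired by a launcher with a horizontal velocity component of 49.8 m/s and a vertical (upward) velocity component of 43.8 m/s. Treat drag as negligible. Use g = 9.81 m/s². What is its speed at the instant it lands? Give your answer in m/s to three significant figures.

73.4 m/s

The projectile lands when y = 50.7 + (43.80) t − ½·9.81·t² = 0. Positive root: t = (43.80 + √(43.80² + 2·9.81·50.7)) / 9.81 = (43.80 + 53.97) / 9.81 = 9.967 s.
Vertical velocity at impact: v_y = v_y0 − g t = 43.80 − 9.81 × 9.967 = −53.97 m/s.
Speed: |v| = √(vₓ² + v_y²) = √(49.80² + 53.97²) = 73.44 m/s.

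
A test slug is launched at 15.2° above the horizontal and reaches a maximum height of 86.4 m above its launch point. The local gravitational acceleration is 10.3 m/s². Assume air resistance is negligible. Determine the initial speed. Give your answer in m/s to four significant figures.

At the peak v_y = 0, so v_y0 = √(2gH) = √(2 × 10.3 × 86.4) = 42.19 m/s.
v_y0 = v₀ sin θ ⇒ v₀ = 42.19 / sin 15.2° = 160.9 m/s.

160.9 m/s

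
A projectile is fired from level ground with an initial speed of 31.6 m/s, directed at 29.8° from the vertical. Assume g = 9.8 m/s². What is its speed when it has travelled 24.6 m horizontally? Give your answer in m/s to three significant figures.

Resolve: vₓ = 31.60 sin 29.8° = 15.70 m/s and v_y0 = 31.60 cos 29.8° = 27.42 m/s.
Time to reach x = 24.6 m: t = x/vₓ = 24.6/15.70 = 1.566 s.
Vertical velocity there: v_y = v_y0 − g t = 27.42 − 9.80 × 1.566 = 12.07 m/s.
Speed: √(vₓ² + v_y²) = √(15.70² + 12.07²) = 19.81 m/s.

19.8 m/s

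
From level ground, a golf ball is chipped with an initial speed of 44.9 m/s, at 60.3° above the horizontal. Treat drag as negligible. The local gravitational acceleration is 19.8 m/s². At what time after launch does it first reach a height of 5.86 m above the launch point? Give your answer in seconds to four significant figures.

Horizontal component vₓ = 44.90 cos 60.3° = 22.25 m/s; vertical v_y0 = 44.90 sin 60.3° = 39.00 m/s.
Set y = v_y0 t − ½ g t² = 5.86: 9.900 t² − 39.00 t + 5.86 = 0.
Quadratic formula: t = (39.00 ± √1289.1) / 19.8 = (39.00 ± 35.90) / 19.8 → t = 0.1565 s or 3.783 s.
The first (ascending) time is 0.1565 s.

0.1565 s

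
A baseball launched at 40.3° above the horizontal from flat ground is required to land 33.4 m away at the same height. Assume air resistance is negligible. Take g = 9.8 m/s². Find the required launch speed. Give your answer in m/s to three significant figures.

18.2 m/s

From R = (v₀² / g) sin 2θ: v₀ = √(gR / sin 2θ).
v₀ = √(9.80 × 33.4 / sin 80.60°) = √(327.3 / 0.9866) = √331.78 = 18.21 m/s.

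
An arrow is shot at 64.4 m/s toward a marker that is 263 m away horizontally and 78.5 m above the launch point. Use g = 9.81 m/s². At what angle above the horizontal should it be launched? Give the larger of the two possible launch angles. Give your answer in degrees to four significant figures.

Trajectory: y = x tanθ − g x² (1 + tan²θ)/(2v₀²). With x = 263, y = 78.5, v₀ = 64.4, g = 9.81:
81.80 tan²θ − 263 tanθ + (160.3) = 0.
tanθ = [263 ± √(263² − 4 × 81.80 × (160.3))] / (2 × 81.80) = (263 ± 129.3) / 163.6, giving tanθ = 0.8173 or 2.398.
θ = 39.26° or 67.36°; the larger is 67.36°.

67.36°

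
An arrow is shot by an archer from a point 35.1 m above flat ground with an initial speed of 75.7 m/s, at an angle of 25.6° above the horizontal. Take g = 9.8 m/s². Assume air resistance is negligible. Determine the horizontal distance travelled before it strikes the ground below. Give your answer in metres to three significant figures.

520 m

Resolve: vₓ = 75.70 cos 25.6° = 68.27 m/s and v_y0 = 75.70 sin 25.6° = 32.71 m/s.
With up positive and y = 0 at the ground: y(t) = 35.1 + (32.71) t − 4.900 t². Setting y = 0 and taking the positive root: t = [32.71 + √(32.71² + 2·9.80·35.1)] / 9.80 = (32.71 + 41.93) / 9.80 = 7.616 s.
Horizontal distance: R = vₓ t = 68.27 × 7.616 = 519.9 m.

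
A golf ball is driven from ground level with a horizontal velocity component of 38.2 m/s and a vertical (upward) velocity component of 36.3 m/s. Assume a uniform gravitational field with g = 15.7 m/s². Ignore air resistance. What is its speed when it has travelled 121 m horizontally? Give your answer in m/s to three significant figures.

x = vₓ t ⇒ t = 121/38.20 = 3.168 s.
Vertical velocity there: v_y = v_y0 − g t = 36.30 − 15.7 × 3.168 = −13.43 m/s.
Speed: √(vₓ² + v_y²) = √(38.20² + 13.43²) = 40.49 m/s.

40.5 m/s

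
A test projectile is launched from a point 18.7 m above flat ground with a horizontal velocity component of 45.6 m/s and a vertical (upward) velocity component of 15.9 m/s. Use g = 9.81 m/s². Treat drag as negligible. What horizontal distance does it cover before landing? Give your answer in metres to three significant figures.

190 m

The projectile lands when y = 18.7 + (15.90) t − ½·9.81·t² = 0. Positive root: t = (15.90 + √(15.90² + 2·9.81·18.7)) / 9.81 = (15.90 + 24.89) / 9.81 = 4.158 s.
Horizontal distance: R = vₓ t = 45.60 × 4.158 = 189.6 m.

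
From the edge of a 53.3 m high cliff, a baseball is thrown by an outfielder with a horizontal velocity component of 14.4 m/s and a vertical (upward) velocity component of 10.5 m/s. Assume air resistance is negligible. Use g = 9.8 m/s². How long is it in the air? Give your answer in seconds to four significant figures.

Vertical motion (up positive, ground at y = 0): 4.900 t² − (10.50) t − 53.3 = 0, so t = (10.50 + √(10.50² + 2·9.80·53.3)) / 9.80 = (10.50 + 33.98) / 9.80 = 4.539 s.

4.539 s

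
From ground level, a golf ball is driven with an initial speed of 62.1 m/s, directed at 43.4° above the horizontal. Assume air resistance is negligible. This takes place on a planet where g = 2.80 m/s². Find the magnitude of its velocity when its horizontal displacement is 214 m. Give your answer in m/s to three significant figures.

53.8 m/s

Resolve: vₓ = 62.10 cos 43.4° = 45.12 m/s and v_y0 = 62.10 sin 43.4° = 42.67 m/s.
Time to reach x = 214 m: t = x/vₓ = 214/45.12 = 4.743 s.
Vertical velocity there: v_y = v_y0 − g t = 42.67 − 2.80 × 4.743 = 29.39 m/s.
Speed: √(vₓ² + v_y²) = √(45.12² + 29.39²) = 53.85 m/s.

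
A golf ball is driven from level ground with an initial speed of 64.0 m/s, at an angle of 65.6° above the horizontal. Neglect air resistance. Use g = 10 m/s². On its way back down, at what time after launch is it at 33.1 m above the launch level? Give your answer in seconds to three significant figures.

Horizontal component vₓ = 64.00 cos 65.6° = 26.44 m/s; vertical v_y0 = 64.00 sin 65.6° = 58.28 m/s.
Height y(t) = 58.28 t − 5.000 t² = 33.1 gives 5.000 t² − 58.28 t + 33.1 = 0.
t = [58.28 ± √(58.28² − 2·10.0·33.1)] / 10.0 = (58.28 ± 52.30) / 10.0, so t = 0.5987 s or t = 11.06 s.
The descending-branch root is 11.06 s.

11.1 s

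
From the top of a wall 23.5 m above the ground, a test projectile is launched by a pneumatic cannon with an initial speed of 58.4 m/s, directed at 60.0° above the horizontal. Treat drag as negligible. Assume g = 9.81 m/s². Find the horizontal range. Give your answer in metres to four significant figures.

Components: vₓ = 58.40 cos 60.0° = 29.20 m/s, v_y0 = 58.40 sin 60.0° = 50.58 m/s.
With up positive and y = 0 at the ground: y(t) = 23.5 + (50.58) t − 4.905 t². Setting y = 0 and taking the positive root: t = [50.58 + √(50.58² + 2·9.81·23.5)] / 9.81 = (50.58 + 54.95) / 9.81 = 10.76 s.
Horizontal distance: R = vₓ t = 29.20 × 10.76 = 314.1 m.

314.1 m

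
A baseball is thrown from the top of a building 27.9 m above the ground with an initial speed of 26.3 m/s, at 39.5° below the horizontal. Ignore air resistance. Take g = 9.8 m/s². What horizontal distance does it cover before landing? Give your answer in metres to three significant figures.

24.9 m

Horizontal component vₓ = 26.30 cos 39.5° = 20.29 m/s; vertical v_y0 = −16.73 m/s (downward).
Vertical motion (up positive, ground at y = 0): 4.900 t² − (−16.73) t − 27.9 = 0, so t = (−16.73 + √(16.73² + 2·9.80·27.9)) / 9.80 = (−16.73 + 28.75) / 9.80 = 1.227 s.
Horizontal distance: R = vₓ t = 20.29 × 1.227 = 24.90 m.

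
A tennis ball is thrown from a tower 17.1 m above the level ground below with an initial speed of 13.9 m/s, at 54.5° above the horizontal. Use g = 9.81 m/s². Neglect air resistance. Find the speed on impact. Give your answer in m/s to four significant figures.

22.99 m/s

Resolve: vₓ = 13.90 cos 54.5° = 8.072 m/s and v_y0 = 13.90 sin 54.5° = 11.32 m/s.
Vertical motion (up positive, ground at y = 0): 4.905 t² − (11.32) t − 17.1 = 0, so t = (11.32 + √(11.32² + 2·9.81·17.1)) / 9.81 = (11.32 + 21.53) / 9.81 = 3.348 s.
Vertical velocity at impact: v_y = v_y0 − g t = 11.32 − 9.81 × 3.348 = −21.53 m/s.
Speed: |v| = √(vₓ² + v_y²) = √(8.072² + 21.53²) = 22.99 m/s.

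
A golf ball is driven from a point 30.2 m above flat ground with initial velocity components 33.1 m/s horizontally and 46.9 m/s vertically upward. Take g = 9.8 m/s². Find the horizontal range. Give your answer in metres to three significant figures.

337 m

The projectile lands when y = 30.2 + (46.90) t − ½·9.80·t² = 0. Positive root: t = (46.90 + √(46.90² + 2·9.80·30.2)) / 9.80 = (46.90 + 52.83) / 9.80 = 10.18 s.
Horizontal distance: R = vₓ t = 33.10 × 10.18 = 336.9 m.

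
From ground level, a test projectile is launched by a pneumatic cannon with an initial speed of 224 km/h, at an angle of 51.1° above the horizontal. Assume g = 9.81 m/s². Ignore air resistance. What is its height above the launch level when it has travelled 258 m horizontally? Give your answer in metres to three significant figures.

106 m

Convert: 224 km/h = 224/3.6 = 62.22 m/s.
Horizontal component vₓ = 62.22 cos 51.1° = 39.07 m/s; vertical v_y0 = 62.22 sin 51.1° = 48.42 m/s.
Time to reach x = 258 m: t = x/vₓ = 258/39.07 = 6.603 s.
Height: y = v_y0 t − ½ g t² = 48.42 × 6.603 − 4.905 × 6.603² = 319.7 − 213.9 = 105.9 m.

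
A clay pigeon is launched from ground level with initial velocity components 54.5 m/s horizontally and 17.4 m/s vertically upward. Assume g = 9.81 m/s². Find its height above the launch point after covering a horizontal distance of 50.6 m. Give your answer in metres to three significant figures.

Time to reach x = 50.6 m: t = x/vₓ = 50.6/54.50 = 0.9284 s.
Height: y = v_y0 t − ½ g t² = 17.40 × 0.9284 − 4.905 × 0.9284² = 16.15 − 4.228 = 11.93 m.

11.9 m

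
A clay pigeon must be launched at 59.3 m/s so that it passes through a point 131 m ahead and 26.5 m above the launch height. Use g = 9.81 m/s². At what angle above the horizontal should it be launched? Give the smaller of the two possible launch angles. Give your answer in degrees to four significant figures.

Trajectory: y = x tanθ − g x² (1 + tan²θ)/(2v₀²). With x = 131, y = 26.5, v₀ = 59.3, g = 9.81:
23.94 tan²θ − 131 tanθ + (50.44) = 0.
tanθ = [131 ± √(131² − 4 × 23.94 × (50.44))] / (2 × 23.94) = (131 ± 111.0) / 47.87, giving tanθ = 0.4168 or 5.056.
θ = 22.62° or 78.81°; the smaller is 22.62°.

22.62°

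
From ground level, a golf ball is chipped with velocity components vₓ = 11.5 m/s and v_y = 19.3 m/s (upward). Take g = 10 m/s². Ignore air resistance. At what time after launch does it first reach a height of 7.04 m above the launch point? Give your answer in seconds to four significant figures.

Height y(t) = 19.30 t − 5.000 t² = 7.04 gives 5.000 t² − 19.30 t + 7.04 = 0.
t = [19.30 ± √(19.30² − 2·10.0·7.04)] / 10.0 = (19.30 ± 15.22) / 10.0, so t = 0.4079 s or t = 3.452 s.
The first (ascending) time is 0.4079 s.

0.4079 s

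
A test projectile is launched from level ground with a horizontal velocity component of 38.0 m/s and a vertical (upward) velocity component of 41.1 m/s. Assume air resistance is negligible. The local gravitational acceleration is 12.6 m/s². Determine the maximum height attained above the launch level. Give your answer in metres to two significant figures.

Maximum height: H = v_y0² / (2g) = 41.10² / (2 × 12.6) = 67.03 m.

67 m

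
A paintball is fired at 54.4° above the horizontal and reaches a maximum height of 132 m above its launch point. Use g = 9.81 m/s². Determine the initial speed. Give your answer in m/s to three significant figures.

62.6 m/s

At the peak v_y = 0, so v_y0 = √(2gH) = √(2 × 9.81 × 132) = 50.89 m/s.
v_y0 = v₀ sin θ ⇒ v₀ = 50.89 / sin 54.4° = 62.59 m/s.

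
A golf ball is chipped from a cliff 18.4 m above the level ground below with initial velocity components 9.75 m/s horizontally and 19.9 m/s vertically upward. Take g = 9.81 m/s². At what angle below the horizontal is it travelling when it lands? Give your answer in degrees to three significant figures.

70.5°

With up positive and y = 0 at the ground: y(t) = 18.4 + (19.90) t − 4.905 t². Setting y = 0 and taking the positive root: t = [19.90 + √(19.90² + 2·9.81·18.4)] / 9.81 = (19.90 + 27.51) / 9.81 = 4.833 s.
At impact: v_y = v_y0 − g t = −27.51 m/s; vₓ = 9.750 m/s.
Angle below horizontal: arctan(|v_y|/vₓ) = arctan(27.51/9.750) = 70.49°.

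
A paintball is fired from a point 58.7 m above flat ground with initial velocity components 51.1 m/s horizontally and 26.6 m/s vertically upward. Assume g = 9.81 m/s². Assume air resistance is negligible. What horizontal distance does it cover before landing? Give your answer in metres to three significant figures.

The projectile lands when y = 58.7 + (26.60) t − ½·9.81·t² = 0. Positive root: t = (26.60 + √(26.60² + 2·9.81·58.7)) / 9.81 = (26.60 + 43.12) / 9.81 = 7.107 s.
Horizontal distance: R = vₓ t = 51.10 × 7.107 = 363.2 m.

363 m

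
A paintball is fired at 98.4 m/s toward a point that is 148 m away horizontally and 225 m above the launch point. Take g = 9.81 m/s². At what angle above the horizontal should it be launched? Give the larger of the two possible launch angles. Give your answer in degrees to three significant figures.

Trajectory: y = x tanθ − g x² (1 + tan²θ)/(2v₀²). With x = 148, y = 225, v₀ = 98.4, g = 9.81:
11.10 tan²θ − 148 tanθ + (236.1) = 0.
tanθ = [148 ± √(148² − 4 × 11.10 × (236.1))] / (2 × 11.10) = (148 ± 106.9) / 22.19, giving tanθ = 1.853 or 11.49.
θ = 61.64° or 85.02°; the larger is 85.02°.

85.0°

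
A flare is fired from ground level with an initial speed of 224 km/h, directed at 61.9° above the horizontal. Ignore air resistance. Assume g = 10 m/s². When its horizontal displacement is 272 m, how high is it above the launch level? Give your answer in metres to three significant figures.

Convert: 224 km/h = 224/3.6 = 62.22 m/s.
vₓ = 62.22 cos 61.9° = 29.31 m/s; v_y0 = 62.22 sin 61.9° = 54.89 m/s.
x = vₓ t ⇒ t = 272/29.31 = 9.281 s.
Height: y = v_y0 t − ½ g t² = 54.89 × 9.281 − 5.000 × 9.281² = 509.4 − 430.7 = 78.73 m.

78.7 m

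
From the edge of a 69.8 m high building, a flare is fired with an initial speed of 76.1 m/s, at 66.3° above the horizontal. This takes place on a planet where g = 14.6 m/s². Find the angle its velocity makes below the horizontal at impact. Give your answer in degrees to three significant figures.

Resolve: vₓ = 76.10 cos 66.3° = 30.59 m/s and v_y0 = 76.10 sin 66.3° = 69.68 m/s.
The projectile lands when y = 69.8 + (69.68) t − ½·14.6·t² = 0. Positive root: t = (69.68 + √(69.68² + 2·14.6·69.8)) / 14.6 = (69.68 + 83.03) / 14.6 = 10.46 s.
At impact: v_y = v_y0 − g t = −83.03 m/s; vₓ = 30.59 m/s.
Angle below horizontal: arctan(|v_y|/vₓ) = arctan(83.03/30.59) = 69.78°.

69.8°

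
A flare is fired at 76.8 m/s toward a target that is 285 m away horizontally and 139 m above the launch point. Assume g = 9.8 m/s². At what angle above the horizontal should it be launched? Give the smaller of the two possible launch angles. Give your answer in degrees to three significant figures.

42.9°

Trajectory: y = x tanθ − g x² (1 + tan²θ)/(2v₀²). With x = 285, y = 139, v₀ = 76.8, g = 9.80:
67.48 tan²θ − 285 tanθ + (206.5) = 0.
tanθ = [285 ± √(285² − 4 × 67.48 × (206.5))] / (2 × 67.48) = (285 ± 159.7) / 135.0, giving tanθ = 0.9287 or 3.295.
θ = 42.88° or 73.12°; the smaller is 42.88°.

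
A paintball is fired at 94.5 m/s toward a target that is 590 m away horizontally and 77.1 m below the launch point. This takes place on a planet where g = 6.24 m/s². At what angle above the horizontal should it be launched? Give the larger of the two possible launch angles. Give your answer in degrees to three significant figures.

Trajectory: y = x tanθ − g x² (1 + tan²θ)/(2v₀²). With x = 590, y = −77.1, v₀ = 94.5, g = 6.24:
121.6 tan²θ − 590 tanθ + (44.52) = 0.
tanθ = [590 ± √(590² − 4 × 121.6 × (44.52))] / (2 × 121.6) = (590 ± 571.4) / 243.2, giving tanθ = 0.07666 or 4.775.
θ = 4.384° or 78.17°; the larger is 78.17°.

78.2°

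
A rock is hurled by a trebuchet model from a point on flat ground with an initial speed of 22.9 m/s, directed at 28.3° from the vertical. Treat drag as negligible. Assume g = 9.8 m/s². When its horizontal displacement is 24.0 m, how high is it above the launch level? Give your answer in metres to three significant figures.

20.6 m

Components: vₓ = 22.90 sin 28.3° = 10.86 m/s, v_y0 = 22.90 cos 28.3° = 20.16 m/s.
x = vₓ t ⇒ t = 24.0/10.86 = 2.211 s.
Height: y = v_y0 t − ½ g t² = 20.16 × 2.211 − 4.900 × 2.211² = 44.57 − 23.95 = 20.63 m.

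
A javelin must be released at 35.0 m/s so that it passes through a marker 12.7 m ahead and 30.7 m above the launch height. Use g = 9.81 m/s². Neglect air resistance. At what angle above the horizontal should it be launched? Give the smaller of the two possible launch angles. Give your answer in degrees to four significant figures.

Trajectory: y = x tanθ − g x² (1 + tan²θ)/(2v₀²). With x = 12.7, y = 30.7, v₀ = 35.0, g = 9.81:
0.6458 tan²θ − 12.7 tanθ + (31.35) = 0.
tanθ = [12.7 ± √(12.7² − 4 × 0.6458 × (31.35))] / (2 × 0.6458) = (12.7 ± 8.962) / 1.292, giving tanθ = 2.894 or 16.77.
θ = 70.94° or 86.59°; the smaller is 70.94°.

70.94°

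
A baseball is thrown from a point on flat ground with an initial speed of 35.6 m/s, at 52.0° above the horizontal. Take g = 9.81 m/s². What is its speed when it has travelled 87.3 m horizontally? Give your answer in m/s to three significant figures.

24.5 m/s

vₓ = 35.60 cos 52.0° = 21.92 m/s; v_y0 = 35.60 sin 52.0° = 28.05 m/s.
x = vₓ t ⇒ t = 87.3/21.92 = 3.983 s.
Vertical velocity there: v_y = v_y0 − g t = 28.05 − 9.81 × 3.983 = −11.02 m/s.
Speed: √(vₓ² + v_y²) = √(21.92² + 11.02²) = 24.53 m/s.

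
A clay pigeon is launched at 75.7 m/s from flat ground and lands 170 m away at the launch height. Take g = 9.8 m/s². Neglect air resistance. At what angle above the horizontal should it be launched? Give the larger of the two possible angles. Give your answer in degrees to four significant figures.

Level-ground range R = v₀² sin(2θ)/g ⇒ sin(2θ) = gR/v₀² = 9.80 × 170 / 75.7² = 0.2907.
2θ = 16.90° or 180° − 16.90° = 163.1°, so θ = 8.451° or 81.55°.
The larger angle is 81.55°.

81.55°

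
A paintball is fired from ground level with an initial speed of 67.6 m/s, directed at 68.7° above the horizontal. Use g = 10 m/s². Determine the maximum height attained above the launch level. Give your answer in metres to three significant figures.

Horizontal component vₓ = 67.60 cos 68.7° = 24.56 m/s; vertical v_y0 = 67.60 sin 68.7° = 62.98 m/s.
Peak height H = v_y0² / (2g) = 3966.8 / 20.00 = 198.3 m.

198 m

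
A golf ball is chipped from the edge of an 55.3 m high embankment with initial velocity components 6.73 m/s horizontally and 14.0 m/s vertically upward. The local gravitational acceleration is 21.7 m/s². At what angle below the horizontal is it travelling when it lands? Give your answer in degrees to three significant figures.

82.5°

With up positive and y = 0 at the ground: y(t) = 55.3 + (14.00) t − 10.85 t². Setting y = 0 and taking the positive root: t = [14.00 + √(14.00² + 2·21.7·55.3)] / 21.7 = (14.00 + 50.95) / 21.7 = 2.993 s.
At impact: v_y = v_y0 − g t = −50.95 m/s; vₓ = 6.730 m/s.
Angle below horizontal: arctan(|v_y|/vₓ) = arctan(50.95/6.730) = 82.48°.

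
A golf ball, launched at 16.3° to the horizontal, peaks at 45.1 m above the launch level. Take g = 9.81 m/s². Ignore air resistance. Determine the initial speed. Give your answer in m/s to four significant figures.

At the peak v_y = 0, so v_y0 = √(2gH) = √(2 × 9.81 × 45.1) = 29.75 m/s.
v_y0 = v₀ sin θ ⇒ v₀ = 29.75 / sin 16.3° = 106.0 m/s.

106.0 m/s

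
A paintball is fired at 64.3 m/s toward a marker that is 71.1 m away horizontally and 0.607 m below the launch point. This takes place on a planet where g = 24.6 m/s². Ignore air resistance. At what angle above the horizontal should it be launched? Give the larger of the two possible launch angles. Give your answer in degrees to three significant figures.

77.5°

Trajectory: y = x tanθ − g x² (1 + tan²θ)/(2v₀²). With x = 71.1, y = −0.607, v₀ = 64.3, g = 24.6:
15.04 tan²θ − 71.1 tanθ + (14.43) = 0.
tanθ = [71.1 ± √(71.1² − 4 × 15.04 × (14.43))] / (2 × 15.04) = (71.1 ± 64.71) / 30.08, giving tanθ = 0.2125 or 4.515.
θ = 12.00° or 77.51°; the larger is 77.51°.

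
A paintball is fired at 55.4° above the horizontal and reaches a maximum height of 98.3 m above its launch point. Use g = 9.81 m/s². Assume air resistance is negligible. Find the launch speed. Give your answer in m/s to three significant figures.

At the peak v_y = 0, so v_y0 = √(2gH) = √(2 × 9.81 × 98.3) = 43.92 m/s.
v_y0 = v₀ sin θ ⇒ v₀ = 43.92 / sin 55.4° = 53.35 m/s.

53.4 m/s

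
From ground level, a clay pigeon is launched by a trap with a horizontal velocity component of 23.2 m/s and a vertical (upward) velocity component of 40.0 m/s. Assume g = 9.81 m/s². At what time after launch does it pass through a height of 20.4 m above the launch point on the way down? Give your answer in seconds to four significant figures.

7.608 s

Set y = v_y0 t − ½ g t² = 20.4: 4.905 t² − 40.00 t + 20.4 = 0.
Quadratic formula: t = (40.00 ± √1199.8) / 9.81 = (40.00 ± 34.64) / 9.81 → t = 0.5466 s or 7.608 s.
The descending-branch root is 7.608 s.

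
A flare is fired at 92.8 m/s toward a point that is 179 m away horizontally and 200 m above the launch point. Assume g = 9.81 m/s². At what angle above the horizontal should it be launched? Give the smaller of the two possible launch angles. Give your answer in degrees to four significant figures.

Trajectory: y = x tanθ − g x² (1 + tan²θ)/(2v₀²). With x = 179, y = 200, v₀ = 92.8, g = 9.81:
18.25 tan²θ − 179 tanθ + (218.2) = 0.
tanθ = [179 ± √(179² − 4 × 18.25 × (218.2))] / (2 × 18.25) = (179 ± 126.9) / 36.50, giving tanθ = 1.427 or 8.382.
θ = 54.98° or 83.20°; the smaller is 54.98°.

54.98°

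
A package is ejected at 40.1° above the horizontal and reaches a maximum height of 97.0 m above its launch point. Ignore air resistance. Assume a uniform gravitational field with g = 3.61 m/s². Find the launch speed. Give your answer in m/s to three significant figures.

41.1 m/s

At the peak v_y = 0, so v_y0 = √(2gH) = √(2 × 3.61 × 97.0) = 26.46 m/s.
v_y0 = v₀ sin θ ⇒ v₀ = 26.46 / sin 40.1° = 41.09 m/s.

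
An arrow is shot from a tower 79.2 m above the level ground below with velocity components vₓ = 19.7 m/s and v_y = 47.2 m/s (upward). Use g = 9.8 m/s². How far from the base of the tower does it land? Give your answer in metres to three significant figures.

218 m

Vertical motion (up positive, ground at y = 0): 4.900 t² − (47.20) t − 79.2 = 0, so t = (47.20 + √(47.20² + 2·9.80·79.2)) / 9.80 = (47.20 + 61.48) / 9.80 = 11.09 s.
Horizontal distance: R = vₓ t = 19.70 × 11.09 = 218.5 m.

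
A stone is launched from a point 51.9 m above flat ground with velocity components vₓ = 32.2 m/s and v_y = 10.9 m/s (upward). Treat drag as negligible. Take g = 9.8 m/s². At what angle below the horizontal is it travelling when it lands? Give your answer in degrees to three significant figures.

46.3°

Vertical motion (up positive, ground at y = 0): 4.900 t² − (10.90) t − 51.9 = 0, so t = (10.90 + √(10.90² + 2·9.80·51.9)) / 9.80 = (10.90 + 33.71) / 9.80 = 4.552 s.
At impact: v_y = v_y0 − g t = −33.71 m/s; vₓ = 32.20 m/s.
Angle below horizontal: arctan(|v_y|/vₓ) = arctan(33.71/32.20) = 46.31°.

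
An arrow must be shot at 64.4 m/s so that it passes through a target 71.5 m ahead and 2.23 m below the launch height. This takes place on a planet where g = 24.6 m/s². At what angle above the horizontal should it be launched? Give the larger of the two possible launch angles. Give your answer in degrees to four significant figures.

77.54°

Trajectory: y = x tanθ − g x² (1 + tan²θ)/(2v₀²). With x = 71.5, y = −2.23, v₀ = 64.4, g = 24.6:
15.16 tan²θ − 71.5 tanθ + (12.93) = 0.
tanθ = [71.5 ± √(71.5² − 4 × 15.16 × (12.93))] / (2 × 15.16) = (71.5 ± 65.79) / 30.32, giving tanθ = 0.1884 or 4.527.
θ = 10.67° or 77.54°; the larger is 77.54°.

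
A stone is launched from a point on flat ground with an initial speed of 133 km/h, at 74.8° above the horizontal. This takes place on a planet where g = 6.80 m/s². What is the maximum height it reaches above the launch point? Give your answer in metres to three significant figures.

93.5 m

Convert: 133 km/h = 133/3.6 = 36.94 m/s.
Components: vₓ = 36.94 cos 74.8° = 9.686 m/s, v_y0 = 36.94 sin 74.8° = 35.65 m/s.
Peak height H = v_y0² / (2g) = 1271.1 / 13.60 = 93.46 m.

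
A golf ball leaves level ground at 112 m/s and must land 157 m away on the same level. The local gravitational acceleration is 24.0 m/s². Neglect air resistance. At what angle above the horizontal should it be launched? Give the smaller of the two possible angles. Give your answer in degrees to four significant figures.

8.740°

From R = (v₀²/g) sin 2θ: sin 2θ = 24.0 × 157 / 12544 = 0.3004.
2θ = 17.48° or 180° − 17.48° = 162.5°, so θ = 8.740° or 81.26°.
The smaller angle is 8.740°.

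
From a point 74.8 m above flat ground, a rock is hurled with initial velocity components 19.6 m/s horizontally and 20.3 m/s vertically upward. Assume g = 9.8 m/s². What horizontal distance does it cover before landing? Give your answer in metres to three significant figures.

The projectile lands when y = 74.8 + (20.30) t − ½·9.80·t² = 0. Positive root: t = (20.30 + √(20.30² + 2·9.80·74.8)) / 9.80 = (20.30 + 43.34) / 9.80 = 6.494 s.
Horizontal distance: R = vₓ t = 19.60 × 6.494 = 127.3 m.

127 m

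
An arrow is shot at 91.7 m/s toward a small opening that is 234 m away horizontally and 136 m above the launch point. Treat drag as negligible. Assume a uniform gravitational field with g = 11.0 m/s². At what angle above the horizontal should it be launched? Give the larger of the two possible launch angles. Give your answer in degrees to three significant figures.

80.0°

Trajectory: y = x tanθ − g x² (1 + tan²θ)/(2v₀²). With x = 234, y = 136, v₀ = 91.7, g = 11.0:
35.81 tan²θ − 234 tanθ + (171.8) = 0.
tanθ = [234 ± √(234² − 4 × 35.81 × (171.8))] / (2 × 35.81) = (234 ± 173.6) / 71.63, giving tanθ = 0.8430 or 5.691.
θ = 40.13° or 80.03°; the larger is 80.03°.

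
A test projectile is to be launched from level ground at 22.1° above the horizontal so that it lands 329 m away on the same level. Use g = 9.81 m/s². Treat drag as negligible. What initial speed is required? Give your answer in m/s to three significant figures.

68.0 m/s

On level ground R = v₀² sin 2θ / g ⇒ v₀ = √(gR / sin 2θ).
v₀ = √(9.81 × 329 / sin 44.20°) = √(3227 / 0.6972) = √4629.4 = 68.04 m/s.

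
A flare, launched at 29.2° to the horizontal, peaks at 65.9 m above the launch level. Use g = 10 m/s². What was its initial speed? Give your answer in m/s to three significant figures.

At the peak v_y = 0, so v_y0 = √(2gH) = √(2 × 10.0 × 65.9) = 36.30 m/s.
v_y0 = v₀ sin θ ⇒ v₀ = 36.30 / sin 29.2° = 74.42 m/s.

74.4 m/s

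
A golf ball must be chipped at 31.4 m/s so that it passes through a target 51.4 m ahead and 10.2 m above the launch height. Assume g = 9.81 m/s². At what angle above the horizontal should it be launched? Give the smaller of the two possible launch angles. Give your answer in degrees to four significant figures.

27.68°

Trajectory: y = x tanθ − g x² (1 + tan²θ)/(2v₀²). With x = 51.4, y = 10.2, v₀ = 31.4, g = 9.81:
13.14 tan²θ − 51.4 tanθ + (23.34) = 0.
tanθ = [51.4 ± √(51.4² − 4 × 13.14 × (23.34))] / (2 × 13.14) = (51.4 ± 37.61) / 26.29, giving tanθ = 0.5245 or 3.386.
θ = 27.68° or 73.55°; the smaller is 27.68°.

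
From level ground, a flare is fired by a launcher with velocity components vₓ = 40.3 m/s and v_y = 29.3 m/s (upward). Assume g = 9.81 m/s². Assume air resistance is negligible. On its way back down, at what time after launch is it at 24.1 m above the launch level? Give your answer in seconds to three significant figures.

4.99 s

Set y = v_y0 t − ½ g t² = 24.1: 4.905 t² − 29.30 t + 24.1 = 0.
t = [29.30 ± √(29.30² − 2·9.81·24.1)] / 9.81 = (29.30 ± 19.64) / 9.81, so t = 0.9849 s or t = 4.989 s.
The descending-branch root is 4.989 s.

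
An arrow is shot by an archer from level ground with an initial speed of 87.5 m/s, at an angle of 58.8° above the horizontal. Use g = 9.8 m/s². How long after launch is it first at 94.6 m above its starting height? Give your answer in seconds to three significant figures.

1.39 s

Horizontal component vₓ = 87.50 cos 58.8° = 45.33 m/s; vertical v_y0 = 87.50 sin 58.8° = 74.84 m/s.
Set y = v_y0 t − ½ g t² = 94.6: 4.900 t² − 74.84 t + 94.6 = 0.
Quadratic formula: t = (74.84 ± √3747.5) / 9.80 = (74.84 ± 61.22) / 9.80 → t = 1.391 s or 13.88 s.
The first (ascending) time is 1.391 s.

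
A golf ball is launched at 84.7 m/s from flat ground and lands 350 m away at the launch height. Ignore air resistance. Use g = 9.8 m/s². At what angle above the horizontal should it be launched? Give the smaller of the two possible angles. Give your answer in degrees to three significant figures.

R = v₀² sin 2θ / g gives sin 2θ = gR/v₀² = 9.80·350/84.7² = 0.4781.
2θ = 28.56° or 180° − 28.56° = 151.4°, so θ = 14.28° or 75.72°.
The smaller angle is 14.28°.

14.3°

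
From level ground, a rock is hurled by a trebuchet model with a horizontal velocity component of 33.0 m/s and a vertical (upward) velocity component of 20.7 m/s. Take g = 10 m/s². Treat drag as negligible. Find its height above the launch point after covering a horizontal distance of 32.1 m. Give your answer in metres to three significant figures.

x = vₓ t ⇒ t = 32.1/33.00 = 0.9727 s.
Height: y = v_y0 t − ½ g t² = 20.70 × 0.9727 − 5.000 × 0.9727² = 20.14 − 4.731 = 15.40 m.

15.4 m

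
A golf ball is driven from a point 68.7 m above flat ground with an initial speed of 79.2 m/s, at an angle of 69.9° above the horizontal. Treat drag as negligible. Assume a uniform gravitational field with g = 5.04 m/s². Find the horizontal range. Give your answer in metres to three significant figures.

vₓ = 79.20 cos 69.9° = 27.22 m/s; v_y0 = 79.20 sin 69.9° = 74.38 m/s.
The projectile lands when y = 68.7 + (74.38) t − ½·5.04·t² = 0. Positive root: t = (74.38 + √(74.38² + 2·5.04·68.7)) / 5.04 = (74.38 + 78.89) / 5.04 = 30.41 s.
Horizontal distance: R = vₓ t = 27.22 × 30.41 = 827.7 m.

828 m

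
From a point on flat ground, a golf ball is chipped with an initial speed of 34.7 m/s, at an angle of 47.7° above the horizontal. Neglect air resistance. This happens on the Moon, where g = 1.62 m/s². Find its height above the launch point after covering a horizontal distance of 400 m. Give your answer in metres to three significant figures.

Resolve: vₓ = 34.70 cos 47.7° = 23.35 m/s and v_y0 = 34.70 sin 47.7° = 25.67 m/s.
At x = 400 m, t = x/vₓ = 400/23.35 = 17.13 s.
Height: y = v_y0 t − ½ g t² = 25.67 × 17.13 − 0.8100 × 17.13² = 439.6 − 237.6 = 202.0 m.

202 m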